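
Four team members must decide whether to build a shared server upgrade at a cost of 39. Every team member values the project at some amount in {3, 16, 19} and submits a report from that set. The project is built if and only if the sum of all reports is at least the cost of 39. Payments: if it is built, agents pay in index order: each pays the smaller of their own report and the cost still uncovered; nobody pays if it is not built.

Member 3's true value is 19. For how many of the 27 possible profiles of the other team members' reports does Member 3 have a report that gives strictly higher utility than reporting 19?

Others report (3, 3, 19): truth gives 0; report 16 gives 3 > 0. Violating.
Others report (3, 16, 16): truth gives 0; report 16 gives 3 > 0. Violating.
Others report (3, 16, 19): truth gives 0; report 3 gives 16 > 0. Violating.
Others report (3, 19, 3): truth gives 2; report 16 gives 3 > 2. Violating.
Others report (3, 3, 3): truth gives 0; no alternative beats it.
Others report (3, 3, 16): truth gives 0; no alternative beats it.
(Checking all 27 profiles: 19 have a profitable deviation, 8 do not.)

19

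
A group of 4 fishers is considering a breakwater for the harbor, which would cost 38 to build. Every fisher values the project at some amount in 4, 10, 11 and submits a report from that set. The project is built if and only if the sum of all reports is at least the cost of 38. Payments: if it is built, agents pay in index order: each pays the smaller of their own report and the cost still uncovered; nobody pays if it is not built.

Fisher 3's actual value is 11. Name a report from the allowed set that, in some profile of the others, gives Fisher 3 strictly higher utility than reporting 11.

Suppose Fisher 1 reports 10, Fisher 2 reports 10 and Fisher 4 reports 10.
Report 11: project built, pays 11, utility 11 - 11 = 0.
Report 10: project built, pays 10, utility 11 - 10 = 1.
So reporting 10 beats truth here (1 > 0).

10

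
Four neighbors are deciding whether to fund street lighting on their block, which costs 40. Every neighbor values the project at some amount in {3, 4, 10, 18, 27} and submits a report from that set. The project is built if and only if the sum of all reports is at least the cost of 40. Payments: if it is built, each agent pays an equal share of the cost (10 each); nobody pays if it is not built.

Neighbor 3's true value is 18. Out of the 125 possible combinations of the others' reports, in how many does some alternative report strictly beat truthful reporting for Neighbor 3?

Others report (3, 3, 10): truth gives 0; report 27 gives 8 > 0. Violating.
Others report (3, 4, 10): truth gives 0; report 27 gives 8 > 0. Violating.
Others report (3, 10, 3): truth gives 0; report 27 gives 8 > 0. Violating.
Others report (3, 10, 4): truth gives 0; report 27 gives 8 > 0. Violating.
Others report (3, 3, 3): truth gives 0; no alternative beats it.
Others report (3, 3, 4): truth gives 0; no alternative beats it.
(Checking all 125 profiles: 12 have a profitable deviation, 113 do not.)

12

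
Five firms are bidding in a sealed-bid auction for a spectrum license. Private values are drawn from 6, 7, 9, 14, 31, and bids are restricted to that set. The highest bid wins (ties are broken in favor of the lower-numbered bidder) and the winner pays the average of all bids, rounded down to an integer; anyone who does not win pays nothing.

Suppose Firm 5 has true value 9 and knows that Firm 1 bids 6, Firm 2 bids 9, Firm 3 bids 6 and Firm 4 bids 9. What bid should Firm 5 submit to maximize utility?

Bid 6: loses, pays 0, utility 0.
Bid 7: loses, pays 0, utility 0.
Bid 9: loses, pays 0, utility 0.
Bid 14: wins, pays 8, utility 9 - 8 = 1.
Bid 31: wins, pays 12, utility 9 - 12 = -3.
The best choice is 14 with utility 1.

14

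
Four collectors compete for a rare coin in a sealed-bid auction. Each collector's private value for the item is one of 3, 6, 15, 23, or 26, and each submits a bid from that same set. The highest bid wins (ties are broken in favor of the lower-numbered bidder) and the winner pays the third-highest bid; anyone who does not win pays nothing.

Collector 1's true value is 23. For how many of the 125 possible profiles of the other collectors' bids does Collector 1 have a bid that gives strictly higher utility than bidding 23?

27

Others bid (3, 3, 26): truth gives 0; bid 26 gives 20 > 0. Violating.
Others bid (3, 6, 26): truth gives 0; bid 26 gives 17 > 0. Violating.
Others bid (3, 15, 26): truth gives 0; bid 26 gives 8 > 0. Violating.
Others bid (3, 26, 3): truth gives 0; bid 26 gives 20 > 0. Violating.
Others bid (3, 3, 3): truth gives 20; no alternative beats it.
Others bid (3, 3, 6): truth gives 20; no alternative beats it.
(Checking all 125 profiles: 27 have a profitable deviation, 98 do not.)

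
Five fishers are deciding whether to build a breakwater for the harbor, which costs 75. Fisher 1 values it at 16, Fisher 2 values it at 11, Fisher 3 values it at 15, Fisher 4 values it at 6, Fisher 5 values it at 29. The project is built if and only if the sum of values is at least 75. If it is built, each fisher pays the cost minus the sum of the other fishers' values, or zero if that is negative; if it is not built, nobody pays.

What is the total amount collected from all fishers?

67

Total value 77 ≥ cost 75, so it is built.
Fisher 1: others sum to 61; max(0, 75 - 61) = 14.
Fisher 2: others sum to 66; max(0, 75 - 66) = 9.
Fisher 3: others sum to 62; max(0, 75 - 62) = 13.
Fisher 4: others sum to 71; max(0, 75 - 71) = 4.
Fisher 5: others sum to 48; max(0, 75 - 48) = 27.
Total collected = 14 + 9 + 13 + 4 + 27 = 67.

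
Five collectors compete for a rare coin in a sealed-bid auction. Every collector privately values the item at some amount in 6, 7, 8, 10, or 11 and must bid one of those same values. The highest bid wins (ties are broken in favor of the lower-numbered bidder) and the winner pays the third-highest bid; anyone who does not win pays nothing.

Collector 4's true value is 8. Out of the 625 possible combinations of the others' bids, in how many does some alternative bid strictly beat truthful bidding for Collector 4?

Others bid (6, 6, 6, 10): truth gives 0; bid 10 gives 2 > 0. Violating.
Others bid (6, 6, 6, 11): truth gives 0; bid 11 gives 2 > 0. Violating.
Others bid (6, 6, 7, 10): truth gives 0; bid 10 gives 1 > 0. Violating.
Others bid (6, 6, 7, 11): truth gives 0; bid 11 gives 1 > 0. Violating.
Others bid (6, 6, 6, 6): truth gives 2; no alternative beats it.
Others bid (6, 6, 6, 7): truth gives 2; no alternative beats it.
(Checking all 625 profiles: 64 have a profitable deviation, 561 do not.)

64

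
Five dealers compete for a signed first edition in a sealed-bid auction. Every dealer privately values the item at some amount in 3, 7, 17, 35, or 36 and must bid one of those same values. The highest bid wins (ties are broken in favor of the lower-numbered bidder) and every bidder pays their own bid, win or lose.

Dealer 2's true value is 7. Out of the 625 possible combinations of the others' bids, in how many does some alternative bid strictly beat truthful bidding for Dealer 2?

617

Others bid (3, 3, 3, 17): truth gives -7; bid 3 gives -3 > -7. Violating.
Others bid (3, 3, 3, 35): truth gives -7; bid 3 gives -3 > -7. Violating.
Others bid (3, 3, 3, 36): truth gives -7; bid 3 gives -3 > -7. Violating.
Others bid (3, 3, 7, 17): truth gives -7; bid 3 gives -3 > -7. Violating.
Others bid (3, 3, 3, 3): truth gives 0; no alternative beats it.
Others bid (3, 3, 3, 7): truth gives 0; no alternative beats it.
(Checking all 625 profiles: 617 have a profitable deviation, 8 do not.)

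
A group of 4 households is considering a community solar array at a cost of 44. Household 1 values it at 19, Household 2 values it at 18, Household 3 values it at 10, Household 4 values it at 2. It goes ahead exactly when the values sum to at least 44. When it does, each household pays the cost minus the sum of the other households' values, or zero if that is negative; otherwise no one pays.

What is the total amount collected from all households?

32

Total value 49 ≥ cost 44, so it is built.
Household 1: others sum to 30; max(0, 44 - 30) = 14.
Household 2: others sum to 31; max(0, 44 - 31) = 13.
Household 3: others sum to 39; max(0, 44 - 39) = 5.
Household 4: others sum to 47; max(0, 44 - 47) = 0.
Total collected = 14 + 13 + 5 + 0 = 32.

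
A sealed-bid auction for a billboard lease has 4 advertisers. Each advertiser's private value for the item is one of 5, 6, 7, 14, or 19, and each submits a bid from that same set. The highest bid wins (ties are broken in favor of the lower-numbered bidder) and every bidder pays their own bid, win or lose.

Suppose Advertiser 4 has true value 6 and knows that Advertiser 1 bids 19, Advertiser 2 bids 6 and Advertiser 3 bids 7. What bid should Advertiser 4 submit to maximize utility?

5

Bid 5: loses but pays 5, utility -5.
Bid 6: loses but pays 6, utility -6.
Bid 7: loses but pays 7, utility -7.
Bid 14: loses but pays 14, utility -14.
Bid 19: loses but pays 19, utility -19.
The best choice is 5 with utility -5.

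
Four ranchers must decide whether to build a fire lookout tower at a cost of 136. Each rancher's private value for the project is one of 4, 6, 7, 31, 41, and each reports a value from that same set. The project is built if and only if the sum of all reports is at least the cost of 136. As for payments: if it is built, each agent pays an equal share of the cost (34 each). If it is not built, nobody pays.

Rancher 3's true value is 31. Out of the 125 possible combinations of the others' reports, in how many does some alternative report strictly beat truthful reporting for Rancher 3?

4

Others report (31, 41, 41): truth gives -3; report 4 gives 0 > -3. Violating.
Others report (41, 31, 41): truth gives -3; report 4 gives 0 > -3. Violating.
Others report (41, 41, 31): truth gives -3; report 4 gives 0 > -3. Violating.
Others report (41, 41, 41): truth gives -3; report 4 gives 0 > -3. Violating.
Others report (4, 4, 4): truth gives 0; no alternative beats it.
Others report (4, 4, 6): truth gives 0; no alternative beats it.
(Checking all 125 profiles: 4 have a profitable deviation, 121 do not.)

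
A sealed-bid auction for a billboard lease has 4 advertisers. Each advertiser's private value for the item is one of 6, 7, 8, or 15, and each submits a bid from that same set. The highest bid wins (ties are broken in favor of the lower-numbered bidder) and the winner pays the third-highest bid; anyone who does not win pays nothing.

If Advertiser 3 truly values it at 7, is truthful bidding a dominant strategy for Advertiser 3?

Consider the case where Advertiser 1 bids 6, Advertiser 2 bids 6 and Advertiser 4 bids 8.
Truthful bid 7: loses, pays 0, utility 0.
Bid 8 instead: wins, pays 6, utility 7 - 6 = 1.
Since 1 > 0, bidding 8 is strictly better here, so truthful bidding is not dominant.

No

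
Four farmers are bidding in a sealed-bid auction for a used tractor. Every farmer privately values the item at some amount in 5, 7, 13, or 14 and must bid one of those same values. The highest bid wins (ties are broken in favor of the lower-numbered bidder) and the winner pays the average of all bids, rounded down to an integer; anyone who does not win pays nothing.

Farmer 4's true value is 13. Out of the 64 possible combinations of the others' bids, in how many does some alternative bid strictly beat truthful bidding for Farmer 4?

19

Others bid (5, 5, 5): truth gives 6; bid 7 gives 8 > 6. Violating.
Others bid (5, 5, 13): truth gives 0; bid 14 gives 4 > 0. Violating.
Others bid (5, 7, 13): truth gives 0; bid 14 gives 4 > 0. Violating.
Others bid (5, 13, 5): truth gives 0; bid 14 gives 4 > 0. Violating.
Others bid (5, 5, 7): truth gives 6; no alternative beats it.
Others bid (5, 5, 14): truth gives 0; no alternative beats it.
(Checking all 64 profiles: 19 have a profitable deviation, 45 do not.)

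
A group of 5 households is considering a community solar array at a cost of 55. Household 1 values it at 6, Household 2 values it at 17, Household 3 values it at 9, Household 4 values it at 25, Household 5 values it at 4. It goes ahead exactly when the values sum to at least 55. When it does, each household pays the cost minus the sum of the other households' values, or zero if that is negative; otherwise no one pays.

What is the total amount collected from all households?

Total value 61 ≥ cost 55, so it is built.
Household 1: others sum to 55; max(0, 55 - 55) = 0.
Household 2: others sum to 44; max(0, 55 - 44) = 11.
Household 3: others sum to 52; max(0, 55 - 52) = 3.
Household 4: others sum to 36; max(0, 55 - 36) = 19.
Household 5: others sum to 57; max(0, 55 - 57) = 0.
Total collected = 0 + 11 + 3 + 19 + 0 = 33.

33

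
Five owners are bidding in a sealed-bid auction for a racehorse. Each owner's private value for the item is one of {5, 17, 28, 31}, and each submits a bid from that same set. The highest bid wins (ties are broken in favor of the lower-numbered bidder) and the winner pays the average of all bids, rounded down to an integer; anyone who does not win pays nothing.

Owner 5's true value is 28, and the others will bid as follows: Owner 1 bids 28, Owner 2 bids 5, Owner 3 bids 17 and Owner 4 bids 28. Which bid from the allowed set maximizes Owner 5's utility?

31

Bid 5: loses, pays 0, utility 0.
Bid 17: loses, pays 0, utility 0.
Bid 28: loses, pays 0, utility 0.
Bid 31: wins, pays 21, utility 28 - 21 = 7.
The best choice is 31 with utility 7.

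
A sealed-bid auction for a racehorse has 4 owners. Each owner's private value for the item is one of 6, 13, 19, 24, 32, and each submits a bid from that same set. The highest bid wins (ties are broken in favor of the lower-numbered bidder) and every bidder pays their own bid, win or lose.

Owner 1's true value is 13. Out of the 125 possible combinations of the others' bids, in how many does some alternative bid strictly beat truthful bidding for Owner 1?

118

Others bid (6, 6, 6): truth gives 0; bid 6 gives 7 > 0. Violating.
Others bid (6, 6, 19): truth gives -13; bid 6 gives -6 > -13. Violating.
Others bid (6, 6, 24): truth gives -13; bid 6 gives -6 > -13. Violating.
Others bid (6, 6, 32): truth gives -13; bid 6 gives -6 > -13. Violating.
Others bid (6, 6, 13): truth gives 0; no alternative beats it.
Others bid (6, 13, 6): truth gives 0; no alternative beats it.
(Checking all 125 profiles: 118 have a profitable deviation, 7 do not.)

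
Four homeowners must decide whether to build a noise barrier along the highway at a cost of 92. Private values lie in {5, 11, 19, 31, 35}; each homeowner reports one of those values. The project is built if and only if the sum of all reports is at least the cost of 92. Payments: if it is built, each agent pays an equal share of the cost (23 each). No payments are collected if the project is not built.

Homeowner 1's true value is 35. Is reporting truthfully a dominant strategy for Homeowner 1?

Yes

Check each profile of the others' reports and compare truth against every alternative report.
Others report (5, 19, 35): truth gives 12, best alternative gives 0.
Others report (5, 35, 19): truth gives 12, best alternative gives 0.
Others report (11, 11, 35): truth gives 12, best alternative gives 0.
Others report (11, 35, 11): truth gives 12, best alternative gives 0.
Others report (19, 5, 35): truth gives 12, best alternative gives 0.
Others report (19, 19, 19): truth gives 12, best alternative gives 0.
(Remaining 119 profiles checked similarly; truth is weakly best in each.)
In every case the truthful report is at least as good as any alternative, so it is a dominant strategy.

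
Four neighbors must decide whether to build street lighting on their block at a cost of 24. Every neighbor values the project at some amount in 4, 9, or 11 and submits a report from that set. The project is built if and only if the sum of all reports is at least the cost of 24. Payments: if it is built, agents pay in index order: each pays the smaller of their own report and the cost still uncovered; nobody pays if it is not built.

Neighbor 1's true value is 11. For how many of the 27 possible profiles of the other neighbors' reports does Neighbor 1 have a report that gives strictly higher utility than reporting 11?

Others report (4, 4, 9): truth gives 0; report 9 gives 2 > 0. Violating.
Others report (4, 4, 11): truth gives 0; report 9 gives 2 > 0. Violating.
Others report (4, 9, 4): truth gives 0; report 9 gives 2 > 0. Violating.
Others report (4, 9, 9): truth gives 0; report 4 gives 7 > 0. Violating.
Others report (4, 4, 4): truth gives 0; no alternative beats it.
(Checking all 27 profiles: 26 have a profitable deviation, 1 does not.)

26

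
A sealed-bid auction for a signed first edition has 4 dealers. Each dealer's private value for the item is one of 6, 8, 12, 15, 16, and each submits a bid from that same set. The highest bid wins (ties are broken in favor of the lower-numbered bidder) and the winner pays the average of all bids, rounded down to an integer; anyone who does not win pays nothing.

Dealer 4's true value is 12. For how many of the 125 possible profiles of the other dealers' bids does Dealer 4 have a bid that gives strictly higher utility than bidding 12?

31

Others bid (6, 6, 6): truth gives 5; bid 8 gives 6 > 5. Violating.
Others bid (6, 6, 12): truth gives 0; bid 15 gives 3 > 0. Violating.
Others bid (6, 6, 15): truth gives 0; bid 16 gives 2 > 0. Violating.
Others bid (6, 8, 12): truth gives 0; bid 15 gives 2 > 0. Violating.
Others bid (6, 6, 8): truth gives 4; no alternative beats it.
Others bid (6, 6, 16): truth gives 0; no alternative beats it.
(Checking all 125 profiles: 31 have a profitable deviation, 94 do not.)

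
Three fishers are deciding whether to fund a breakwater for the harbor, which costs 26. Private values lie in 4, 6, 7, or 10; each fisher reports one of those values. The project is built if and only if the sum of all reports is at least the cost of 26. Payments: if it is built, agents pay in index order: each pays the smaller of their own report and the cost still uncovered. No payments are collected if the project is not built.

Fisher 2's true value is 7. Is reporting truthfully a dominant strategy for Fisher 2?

Consider the case where Fisher 1 reports 10 and Fisher 3 reports 10.
Truthful report 7: project built, pays 7, utility 7 - 7 = 0.
Report 6 instead: project built, pays 6, utility 7 - 6 = 1.
Since 1 > 0, reporting 6 is strictly better here, so truthful reporting is not dominant.

No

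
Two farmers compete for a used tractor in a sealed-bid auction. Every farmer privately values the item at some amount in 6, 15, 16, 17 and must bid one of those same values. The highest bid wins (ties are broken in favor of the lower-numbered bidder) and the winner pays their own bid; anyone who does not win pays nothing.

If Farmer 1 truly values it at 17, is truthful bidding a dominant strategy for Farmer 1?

No

Consider the case where Farmer 2 bids 6.
Truthful bid 17: wins, pays 17, utility 17 - 17 = 0.
Bid 6 instead: wins, pays 6, utility 17 - 6 = 11.
Since 11 > 0, bidding 6 is strictly better here, so truthful bidding is not dominant.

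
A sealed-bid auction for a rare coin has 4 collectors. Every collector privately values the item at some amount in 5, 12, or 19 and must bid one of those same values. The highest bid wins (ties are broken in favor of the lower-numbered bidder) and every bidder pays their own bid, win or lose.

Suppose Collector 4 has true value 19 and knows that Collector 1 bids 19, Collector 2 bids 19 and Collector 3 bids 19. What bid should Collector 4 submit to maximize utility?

Bid 5: loses but pays 5, utility -5.
Bid 12: loses but pays 12, utility -12.
Bid 19: loses but pays 19, utility -19.
The best choice is 5 with utility -5.

5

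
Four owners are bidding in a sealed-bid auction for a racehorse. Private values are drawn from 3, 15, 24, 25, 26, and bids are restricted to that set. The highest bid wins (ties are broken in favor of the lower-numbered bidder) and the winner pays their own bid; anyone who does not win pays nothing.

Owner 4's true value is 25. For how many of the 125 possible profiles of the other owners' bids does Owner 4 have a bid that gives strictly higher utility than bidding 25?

8

Others bid (3, 3, 3): truth gives 0; bid 15 gives 10 > 0. Violating.
Others bid (3, 3, 15): truth gives 0; bid 24 gives 1 > 0. Violating.
Others bid (3, 15, 3): truth gives 0; bid 24 gives 1 > 0. Violating.
Others bid (3, 15, 15): truth gives 0; bid 24 gives 1 > 0. Violating.
Others bid (3, 3, 24): truth gives 0; no alternative beats it.
Others bid (3, 3, 25): truth gives 0; no alternative beats it.
(Checking all 125 profiles: 8 have a profitable deviation, 117 do not.)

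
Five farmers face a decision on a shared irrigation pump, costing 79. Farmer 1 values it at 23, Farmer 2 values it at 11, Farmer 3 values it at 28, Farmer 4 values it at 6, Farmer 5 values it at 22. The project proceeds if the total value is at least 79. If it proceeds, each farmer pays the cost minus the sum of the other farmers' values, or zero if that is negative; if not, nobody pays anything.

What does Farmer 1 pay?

12

Total value 90 ≥ cost 79, so the project is built.
The other farmers' values sum to 67.
Cost minus that sum is 79 - 67 = 12.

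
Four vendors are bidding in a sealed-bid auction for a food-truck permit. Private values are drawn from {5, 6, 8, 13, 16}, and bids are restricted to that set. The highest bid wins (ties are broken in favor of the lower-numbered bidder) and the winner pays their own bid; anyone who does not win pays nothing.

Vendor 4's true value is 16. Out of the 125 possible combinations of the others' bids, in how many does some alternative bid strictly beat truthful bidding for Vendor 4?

27

Others bid (5, 5, 5): truth gives 0; bid 6 gives 10 > 0. Violating.
Others bid (5, 5, 6): truth gives 0; bid 8 gives 8 > 0. Violating.
Others bid (5, 5, 8): truth gives 0; bid 13 gives 3 > 0. Violating.
Others bid (5, 6, 5): truth gives 0; bid 8 gives 8 > 0. Violating.
Others bid (5, 5, 13): truth gives 0; no alternative beats it.
Others bid (5, 5, 16): truth gives 0; no alternative beats it.
(Checking all 125 profiles: 27 have a profitable deviation, 98 do not.)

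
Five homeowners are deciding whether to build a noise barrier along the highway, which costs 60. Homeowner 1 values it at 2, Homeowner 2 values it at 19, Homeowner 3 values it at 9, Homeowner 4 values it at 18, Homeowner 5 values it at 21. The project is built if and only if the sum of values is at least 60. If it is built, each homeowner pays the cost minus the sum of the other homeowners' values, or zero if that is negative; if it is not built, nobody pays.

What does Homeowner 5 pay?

Total value 69 ≥ cost 60, so the project is built.
The other homeowners' values sum to 48.
Cost minus that sum is 60 - 48 = 12.

12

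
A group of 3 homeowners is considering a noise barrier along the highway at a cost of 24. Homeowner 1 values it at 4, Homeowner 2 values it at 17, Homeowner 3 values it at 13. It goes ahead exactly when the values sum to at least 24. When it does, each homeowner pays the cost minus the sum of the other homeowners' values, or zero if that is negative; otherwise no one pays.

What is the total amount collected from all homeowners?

Total value 34 ≥ cost 24, so it is built.
Homeowner 1: others sum to 30; max(0, 24 - 30) = 0.
Homeowner 2: others sum to 17; max(0, 24 - 17) = 7.
Homeowner 3: others sum to 21; max(0, 24 - 21) = 3.
Total collected = 0 + 7 + 3 = 10.

10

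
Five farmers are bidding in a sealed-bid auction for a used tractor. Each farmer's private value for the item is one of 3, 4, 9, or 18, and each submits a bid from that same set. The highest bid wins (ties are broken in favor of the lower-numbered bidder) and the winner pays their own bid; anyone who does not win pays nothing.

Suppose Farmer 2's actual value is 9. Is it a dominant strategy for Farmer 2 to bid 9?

No

Consider the case where Farmer 1 bids 3, Farmer 3 bids 3, Farmer 4 bids 3 and Farmer 5 bids 3.
Truthful bid 9: wins, pays 9, utility 9 - 9 = 0.
Bid 4 instead: wins, pays 4, utility 9 - 4 = 5.
Since 5 > 0, bidding 4 is strictly better here, so truthful bidding is not dominant.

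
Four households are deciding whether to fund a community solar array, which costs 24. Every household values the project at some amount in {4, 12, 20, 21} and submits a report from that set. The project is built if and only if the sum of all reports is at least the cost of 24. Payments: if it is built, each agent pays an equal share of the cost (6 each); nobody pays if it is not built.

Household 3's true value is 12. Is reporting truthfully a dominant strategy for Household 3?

Yes

Check each profile of the others' reports and compare truth against every alternative report.
Others report (4, 4, 4): truth gives 6, best alternative gives 6.
Others report (4, 4, 12): truth gives 6, best alternative gives 6.
Others report (4, 4, 20): truth gives 6, best alternative gives 6.
Others report (4, 4, 21): truth gives 6, best alternative gives 6.
Others report (4, 12, 4): truth gives 6, best alternative gives 6.
Others report (4, 12, 12): truth gives 6, best alternative gives 6.
(Remaining 58 profiles checked similarly; truth is weakly best in each.)
In every case the truthful report is at least as good as any alternative, so it is a dominant strategy.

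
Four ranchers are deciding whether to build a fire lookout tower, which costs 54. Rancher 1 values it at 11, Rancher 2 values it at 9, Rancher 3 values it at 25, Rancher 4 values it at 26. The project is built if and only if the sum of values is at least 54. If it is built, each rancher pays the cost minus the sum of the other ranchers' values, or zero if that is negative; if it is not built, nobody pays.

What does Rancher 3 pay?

Total value 71 ≥ cost 54, so the project is built.
The other ranchers' values sum to 46.
Cost minus that sum is 54 - 46 = 8.

8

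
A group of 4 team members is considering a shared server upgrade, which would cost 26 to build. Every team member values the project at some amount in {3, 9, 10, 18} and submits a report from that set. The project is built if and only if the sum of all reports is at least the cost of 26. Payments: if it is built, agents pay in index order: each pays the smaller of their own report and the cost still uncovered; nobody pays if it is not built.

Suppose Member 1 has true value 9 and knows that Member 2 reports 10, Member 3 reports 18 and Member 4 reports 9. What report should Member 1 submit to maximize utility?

3

Report 3: project built, pays 3, utility 9 - 3 = 6.
Report 9: project built, pays 9, utility 9 - 9 = 0.
Report 10: project built, pays 10, utility 9 - 10 = -1.
Report 18: project built, pays 18, utility 9 - 18 = -9.
The best choice is 3 with utility 6.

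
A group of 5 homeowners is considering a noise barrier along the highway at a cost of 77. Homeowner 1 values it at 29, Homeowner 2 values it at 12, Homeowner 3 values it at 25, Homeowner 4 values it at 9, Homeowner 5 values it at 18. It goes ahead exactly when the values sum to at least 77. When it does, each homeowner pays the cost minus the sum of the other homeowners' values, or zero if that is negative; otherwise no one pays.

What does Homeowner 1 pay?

13

Total value 93 ≥ cost 77, so the project is built.
The other homeowners' values sum to 64.
Cost minus that sum is 77 - 64 = 13.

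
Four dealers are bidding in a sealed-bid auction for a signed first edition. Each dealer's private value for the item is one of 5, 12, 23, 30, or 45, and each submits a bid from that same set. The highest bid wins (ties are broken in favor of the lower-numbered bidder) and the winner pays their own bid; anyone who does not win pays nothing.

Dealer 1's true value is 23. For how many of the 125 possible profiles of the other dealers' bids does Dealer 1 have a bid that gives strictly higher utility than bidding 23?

8

Others bid (5, 5, 5): truth gives 0; bid 5 gives 18 > 0. Violating.
Others bid (5, 5, 12): truth gives 0; bid 12 gives 11 > 0. Violating.
Others bid (5, 12, 5): truth gives 0; bid 12 gives 11 > 0. Violating.
Others bid (5, 12, 12): truth gives 0; bid 12 gives 11 > 0. Violating.
Others bid (5, 5, 23): truth gives 0; no alternative beats it.
Others bid (5, 5, 30): truth gives 0; no alternative beats it.
(Checking all 125 profiles: 8 have a profitable deviation, 117 do not.)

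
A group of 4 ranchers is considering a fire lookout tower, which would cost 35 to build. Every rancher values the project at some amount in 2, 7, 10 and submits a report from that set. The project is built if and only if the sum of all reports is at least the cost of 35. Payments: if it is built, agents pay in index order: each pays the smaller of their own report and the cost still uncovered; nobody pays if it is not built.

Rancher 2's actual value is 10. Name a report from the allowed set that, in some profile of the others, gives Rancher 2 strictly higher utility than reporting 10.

7

Suppose Rancher 1 reports 10, Rancher 3 reports 10 and Rancher 4 reports 10.
Report 10: project built, pays 10, utility 10 - 10 = 0.
Report 7: project built, pays 7, utility 10 - 7 = 3.
So reporting 7 beats truth here (3 > 0).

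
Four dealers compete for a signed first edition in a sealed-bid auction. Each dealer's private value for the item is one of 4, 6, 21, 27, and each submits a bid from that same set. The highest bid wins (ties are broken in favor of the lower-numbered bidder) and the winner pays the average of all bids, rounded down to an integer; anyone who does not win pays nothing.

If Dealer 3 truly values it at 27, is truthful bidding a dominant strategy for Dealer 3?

Consider the case where Dealer 1 bids 4, Dealer 2 bids 4 and Dealer 4 bids 4.
Truthful bid 27: wins, pays 9, utility 27 - 9 = 18.
Bid 6 instead: wins, pays 4, utility 27 - 4 = 23.
Since 23 > 18, bidding 6 is strictly better here, so truthful bidding is not dominant.

No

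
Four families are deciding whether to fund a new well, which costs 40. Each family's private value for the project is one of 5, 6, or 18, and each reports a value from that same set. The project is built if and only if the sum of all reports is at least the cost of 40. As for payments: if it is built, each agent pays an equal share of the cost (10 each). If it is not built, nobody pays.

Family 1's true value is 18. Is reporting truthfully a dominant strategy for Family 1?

Yes

Check each profile of the others' reports and compare truth against every alternative report.
Others report (5, 5, 18): truth gives 8, best alternative gives 0.
Others report (5, 6, 18): truth gives 8, best alternative gives 0.
Others report (5, 18, 5): truth gives 8, best alternative gives 0.
Others report (5, 18, 6): truth gives 8, best alternative gives 0.
Others report (6, 5, 18): truth gives 8, best alternative gives 0.
Others report (6, 6, 18): truth gives 8, best alternative gives 0.
(Remaining 21 profiles checked similarly; truth is weakly best in each.)
In every case the truthful report is at least as good as any alternative, so it is a dominant strategy.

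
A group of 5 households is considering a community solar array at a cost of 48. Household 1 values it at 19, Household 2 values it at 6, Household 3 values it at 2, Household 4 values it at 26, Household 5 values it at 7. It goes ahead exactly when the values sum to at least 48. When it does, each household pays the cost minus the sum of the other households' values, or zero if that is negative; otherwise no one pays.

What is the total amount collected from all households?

Total value 60 ≥ cost 48, so it is built.
Household 1: others sum to 41; max(0, 48 - 41) = 7.
Household 2: others sum to 54; max(0, 48 - 54) = 0.
Household 3: others sum to 58; max(0, 48 - 58) = 0.
Household 4: others sum to 34; max(0, 48 - 34) = 14.
Household 5: others sum to 53; max(0, 48 - 53) = 0.
Total collected = 7 + 0 + 0 + 14 + 0 = 21.

21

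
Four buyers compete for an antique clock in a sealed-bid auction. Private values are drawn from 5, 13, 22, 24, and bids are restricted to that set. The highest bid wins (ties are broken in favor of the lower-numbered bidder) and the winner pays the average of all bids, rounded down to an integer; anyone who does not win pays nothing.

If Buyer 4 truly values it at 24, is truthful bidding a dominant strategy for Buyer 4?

No

Consider the case where Buyer 1 bids 5, Buyer 2 bids 5 and Buyer 3 bids 5.
Truthful bid 24: wins, pays 9, utility 24 - 9 = 15.
Bid 13 instead: wins, pays 7, utility 24 - 7 = 17.
Since 17 > 15, bidding 13 is strictly better here, so truthful bidding is not dominant.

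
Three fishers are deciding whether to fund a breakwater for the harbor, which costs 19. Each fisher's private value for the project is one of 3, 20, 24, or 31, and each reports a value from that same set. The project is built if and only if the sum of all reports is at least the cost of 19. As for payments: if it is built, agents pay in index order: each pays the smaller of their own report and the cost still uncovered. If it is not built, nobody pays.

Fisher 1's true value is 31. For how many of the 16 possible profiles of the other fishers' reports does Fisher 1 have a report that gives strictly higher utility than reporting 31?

15

Others report (3, 20): truth gives 12; report 3 gives 28 > 12. Violating.
Others report (3, 24): truth gives 12; report 3 gives 28 > 12. Violating.
Others report (3, 31): truth gives 12; report 3 gives 28 > 12. Violating.
Others report (20, 3): truth gives 12; report 3 gives 28 > 12. Violating.
Others report (3, 3): truth gives 12; no alternative beats it.
(Checking all 16 profiles: 15 have a profitable deviation, 1 does not.)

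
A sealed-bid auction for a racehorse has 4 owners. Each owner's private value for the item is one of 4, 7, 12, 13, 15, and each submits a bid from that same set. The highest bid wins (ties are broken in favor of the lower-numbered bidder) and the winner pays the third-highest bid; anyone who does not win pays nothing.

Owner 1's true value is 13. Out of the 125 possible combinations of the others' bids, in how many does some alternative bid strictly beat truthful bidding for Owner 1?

27

Others bid (4, 4, 15): truth gives 0; bid 15 gives 9 > 0. Violating.
Others bid (4, 7, 15): truth gives 0; bid 15 gives 6 > 0. Violating.
Others bid (4, 12, 15): truth gives 0; bid 15 gives 1 > 0. Violating.
Others bid (4, 15, 4): truth gives 0; bid 15 gives 9 > 0. Violating.
Others bid (4, 4, 4): truth gives 9; no alternative beats it.
Others bid (4, 4, 7): truth gives 9; no alternative beats it.
(Checking all 125 profiles: 27 have a profitable deviation, 98 do not.)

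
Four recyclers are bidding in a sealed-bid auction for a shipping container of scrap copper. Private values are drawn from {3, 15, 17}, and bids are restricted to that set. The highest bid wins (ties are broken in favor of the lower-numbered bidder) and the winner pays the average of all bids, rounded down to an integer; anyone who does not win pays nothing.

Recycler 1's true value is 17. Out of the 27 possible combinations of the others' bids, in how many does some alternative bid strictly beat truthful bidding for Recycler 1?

1

Others bid (3, 3, 3): truth gives 11; bid 3 gives 14 > 11. Violating.
Others bid (3, 3, 15): truth gives 8; no alternative beats it.
Others bid (3, 3, 17): truth gives 7; no alternative beats it.
(Checking all 27 profiles: 1 has a profitable deviation, 26 do not.)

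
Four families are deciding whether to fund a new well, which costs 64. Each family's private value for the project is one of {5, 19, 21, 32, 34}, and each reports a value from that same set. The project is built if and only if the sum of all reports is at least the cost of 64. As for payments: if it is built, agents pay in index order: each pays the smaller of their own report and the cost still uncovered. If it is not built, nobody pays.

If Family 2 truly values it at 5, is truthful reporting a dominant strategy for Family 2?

Yes

Check each profile of the others' reports and compare truth against every alternative report.
Others report (5, 19, 21): truth gives 0, best alternative gives -14.
Others report (5, 19, 32): truth gives 0, best alternative gives -14.
Others report (5, 19, 34): truth gives 0, best alternative gives -14.
Others report (5, 21, 19): truth gives 0, best alternative gives -14.
Others report (5, 21, 21): truth gives 0, best alternative gives -14.
Others report (5, 21, 32): truth gives 0, best alternative gives -14.
(Remaining 119 profiles checked similarly; truth is weakly best in each.)
In every case the truthful report is at least as good as any alternative, so it is a dominant strategy.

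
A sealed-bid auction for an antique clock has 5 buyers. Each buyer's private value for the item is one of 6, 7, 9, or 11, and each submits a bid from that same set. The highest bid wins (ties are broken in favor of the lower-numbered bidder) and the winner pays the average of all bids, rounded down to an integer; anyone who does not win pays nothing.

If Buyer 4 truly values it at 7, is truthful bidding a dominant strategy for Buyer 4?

Consider the case where Buyer 1 bids 6, Buyer 2 bids 6, Buyer 3 bids 7 and Buyer 5 bids 6.
Truthful bid 7: loses, pays 0, utility 0.
Bid 9 instead: wins, pays 6, utility 7 - 6 = 1.
Since 1 > 0, bidding 9 is strictly better here, so truthful bidding is not dominant.

No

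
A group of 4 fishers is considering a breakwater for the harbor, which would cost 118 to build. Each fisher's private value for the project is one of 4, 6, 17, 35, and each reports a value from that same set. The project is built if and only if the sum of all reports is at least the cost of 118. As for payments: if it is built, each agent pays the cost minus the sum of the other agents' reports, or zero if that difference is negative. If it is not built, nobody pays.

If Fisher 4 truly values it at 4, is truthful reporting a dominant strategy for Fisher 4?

Yes

Check each profile of the others' reports and compare truth against every alternative report.
Others report (4, 4, 4): truth gives 0, best alternative gives 0.
Others report (4, 4, 6): truth gives 0, best alternative gives 0.
Others report (4, 4, 17): truth gives 0, best alternative gives 0.
Others report (4, 4, 35): truth gives 0, best alternative gives 0.
Others report (4, 6, 4): truth gives 0, best alternative gives 0.
Others report (4, 6, 6): truth gives 0, best alternative gives 0.
(Remaining 58 profiles checked similarly; truth is weakly best in each.)
In every case the truthful report is at least as good as any alternative, so it is a dominant strategy.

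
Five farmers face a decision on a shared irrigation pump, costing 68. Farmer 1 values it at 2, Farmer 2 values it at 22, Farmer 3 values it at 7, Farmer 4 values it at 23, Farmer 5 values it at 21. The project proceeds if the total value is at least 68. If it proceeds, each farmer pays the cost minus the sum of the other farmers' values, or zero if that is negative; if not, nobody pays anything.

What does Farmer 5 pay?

14

Total value 75 ≥ cost 68, so the project is built.
The other farmers' values sum to 54.
Cost minus that sum is 68 - 54 = 14.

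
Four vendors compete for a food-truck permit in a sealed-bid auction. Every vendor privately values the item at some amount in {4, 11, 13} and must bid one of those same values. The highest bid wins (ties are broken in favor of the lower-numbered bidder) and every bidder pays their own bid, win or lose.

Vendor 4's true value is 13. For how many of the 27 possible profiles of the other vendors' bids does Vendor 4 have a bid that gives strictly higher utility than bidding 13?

20

Others bid (4, 4, 4): truth gives 0; bid 11 gives 2 > 0. Violating.
Others bid (4, 4, 13): truth gives -13; bid 4 gives -4 > -13. Violating.
Others bid (4, 11, 13): truth gives -13; bid 4 gives -4 > -13. Violating.
Others bid (4, 13, 4): truth gives -13; bid 4 gives -4 > -13. Violating.
Others bid (4, 4, 11): truth gives 0; no alternative beats it.
Others bid (4, 11, 4): truth gives 0; no alternative beats it.
(Checking all 27 profiles: 20 have a profitable deviation, 7 do not.)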